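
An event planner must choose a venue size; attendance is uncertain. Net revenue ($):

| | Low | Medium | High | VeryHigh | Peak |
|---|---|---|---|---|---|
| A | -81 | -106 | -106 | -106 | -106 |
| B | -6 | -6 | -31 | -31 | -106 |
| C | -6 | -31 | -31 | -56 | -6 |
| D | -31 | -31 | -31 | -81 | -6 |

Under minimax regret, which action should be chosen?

C

Column bests: Low=-6, Medium=-6, High=-31, VeryHigh=-31, Peak=-6.
A regrets: 75, 100, 75, 75, 100 → max 100
B regrets: 0, 0, 0, 0, 100 → max 100
C regrets: 0, 25, 0, 25, 0 → max 25
D regrets: 25, 25, 0, 50, 0 → max 50
Smallest max regret = 25 → C.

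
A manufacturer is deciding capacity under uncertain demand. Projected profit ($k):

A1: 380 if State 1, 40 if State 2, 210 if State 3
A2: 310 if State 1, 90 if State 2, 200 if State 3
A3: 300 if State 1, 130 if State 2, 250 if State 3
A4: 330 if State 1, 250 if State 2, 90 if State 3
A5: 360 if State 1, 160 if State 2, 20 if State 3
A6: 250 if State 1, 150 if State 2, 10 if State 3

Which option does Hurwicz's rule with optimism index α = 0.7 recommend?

A1: 0.7·380 + 0.3·40 = 278
A2: 0.7·310 + 0.3·90 = 244
A3: 0.7·300 + 0.3·130 = 249
A4: 0.7·330 + 0.3·90 = 258
A5: 0.7·360 + 0.3·20 = 258
A6: 0.7·250 + 0.3·10 = 178
Highest Hurwicz score = 278 → A1.

A1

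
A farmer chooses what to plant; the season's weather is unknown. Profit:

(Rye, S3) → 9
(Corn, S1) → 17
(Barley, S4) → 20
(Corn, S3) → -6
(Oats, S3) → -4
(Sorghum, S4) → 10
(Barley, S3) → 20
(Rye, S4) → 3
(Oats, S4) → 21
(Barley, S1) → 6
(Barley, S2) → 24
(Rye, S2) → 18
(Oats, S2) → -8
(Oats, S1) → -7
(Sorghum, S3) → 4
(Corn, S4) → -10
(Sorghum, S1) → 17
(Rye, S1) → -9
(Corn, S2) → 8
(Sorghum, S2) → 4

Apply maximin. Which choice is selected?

Barley

Row minima: Corn=-10, Oats=-8, Rye=-9, Sorghum=4, Barley=6
Best worst-case = 6 → Barley.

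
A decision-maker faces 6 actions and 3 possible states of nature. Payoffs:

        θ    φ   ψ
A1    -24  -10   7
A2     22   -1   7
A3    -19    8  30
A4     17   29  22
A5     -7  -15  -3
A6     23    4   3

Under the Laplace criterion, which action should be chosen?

A4

Row averages: A1=-9, A2=28/3, A3=19/3, A4=68/3, A5=-25/3, A6=10
Highest average = 68/3 → A4.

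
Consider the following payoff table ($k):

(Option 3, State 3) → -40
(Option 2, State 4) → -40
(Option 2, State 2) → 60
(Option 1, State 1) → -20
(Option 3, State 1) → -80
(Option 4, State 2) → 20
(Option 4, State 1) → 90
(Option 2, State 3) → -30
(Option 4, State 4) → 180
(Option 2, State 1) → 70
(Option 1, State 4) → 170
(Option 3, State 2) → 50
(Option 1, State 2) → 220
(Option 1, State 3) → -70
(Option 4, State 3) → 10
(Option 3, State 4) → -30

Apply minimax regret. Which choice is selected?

Option 1

Column bests: State 1=90, State 2=220, State 3=10, State 4=180.
Option 1 regrets: 110, 0, 80, 10 → max 110
Option 2 regrets: 20, 160, 40, 220 → max 220
Option 3 regrets: 170, 170, 50, 210 → max 210
Option 4 regrets: 0, 200, 0, 0 → max 200
Smallest max regret = 110 → Option 1.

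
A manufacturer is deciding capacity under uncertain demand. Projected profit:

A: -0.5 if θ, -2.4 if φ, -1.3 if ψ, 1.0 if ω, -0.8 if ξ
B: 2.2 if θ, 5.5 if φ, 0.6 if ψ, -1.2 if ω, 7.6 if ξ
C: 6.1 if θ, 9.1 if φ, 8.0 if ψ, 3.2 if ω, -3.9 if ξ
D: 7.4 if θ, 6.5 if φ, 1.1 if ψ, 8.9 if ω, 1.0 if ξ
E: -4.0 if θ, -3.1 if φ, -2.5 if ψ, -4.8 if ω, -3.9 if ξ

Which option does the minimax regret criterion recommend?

Column bests: θ=7.4, φ=9.1, ψ=8.0, ω=8.9, ξ=7.6.
A regrets: 7.9, 11.5, 9.3, 7.9, 8.4 → max 11.5
B regrets: 5.2, 3.6, 7.4, 10.1, 0.0 → max 10.1
C regrets: 1.3, 0.0, 0.0, 5.7, 11.5 → max 11.5
D regrets: 0.0, 2.6, 6.9, 0.0, 6.6 → max 6.9
E regrets: 11.4, 12.2, 10.5, 13.7, 11.5 → max 13.7
Smallest max regret = 6.9 → D.

D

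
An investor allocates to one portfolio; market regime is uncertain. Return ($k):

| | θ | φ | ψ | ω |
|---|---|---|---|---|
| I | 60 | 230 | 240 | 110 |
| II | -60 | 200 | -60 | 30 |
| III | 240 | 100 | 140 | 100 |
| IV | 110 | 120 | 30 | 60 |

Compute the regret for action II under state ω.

80

Best payoff under ω is 110.
Regret = 110 − 30 = 80.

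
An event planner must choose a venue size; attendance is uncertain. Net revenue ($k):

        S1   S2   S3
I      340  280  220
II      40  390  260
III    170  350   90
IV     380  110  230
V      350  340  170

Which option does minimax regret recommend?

Column bests: S1=380, S2=390, S3=260.
I regrets: 40, 110, 40 → max 110
II regrets: 340, 0, 0 → max 340
III regrets: 210, 40, 170 → max 210
IV regrets: 0, 280, 30 → max 280
V regrets: 30, 50, 90 → max 90
Smallest max regret = 90 → V.

V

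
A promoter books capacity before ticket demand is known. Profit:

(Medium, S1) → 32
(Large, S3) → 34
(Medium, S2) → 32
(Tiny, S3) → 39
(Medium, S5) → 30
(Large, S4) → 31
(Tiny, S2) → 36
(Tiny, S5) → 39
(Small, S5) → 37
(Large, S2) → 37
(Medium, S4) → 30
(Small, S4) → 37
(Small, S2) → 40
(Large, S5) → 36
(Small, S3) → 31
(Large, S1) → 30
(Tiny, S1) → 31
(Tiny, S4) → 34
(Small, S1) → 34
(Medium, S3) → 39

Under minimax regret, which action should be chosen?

Tiny

Column bests: S1=34, S2=40, S3=39, S4=37, S5=39.
Tiny regrets: 3, 4, 0, 3, 0 → max 4
Small regrets: 0, 0, 8, 0, 2 → max 8
Medium regrets: 2, 8, 0, 7, 9 → max 9
Large regrets: 4, 3, 5, 6, 3 → max 6
Smallest max regret = 4 → Tiny.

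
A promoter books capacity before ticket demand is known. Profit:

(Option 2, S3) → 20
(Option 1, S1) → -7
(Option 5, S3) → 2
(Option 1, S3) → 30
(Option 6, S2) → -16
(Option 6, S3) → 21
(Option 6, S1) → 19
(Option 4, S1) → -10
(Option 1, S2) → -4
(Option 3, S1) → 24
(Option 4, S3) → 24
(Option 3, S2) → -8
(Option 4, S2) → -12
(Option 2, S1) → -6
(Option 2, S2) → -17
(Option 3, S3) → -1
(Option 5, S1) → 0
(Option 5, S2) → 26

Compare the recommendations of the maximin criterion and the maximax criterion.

Row minima: Option 1=-7, Option 2=-17, Option 3=-8, Option 4=-12, Option 5=0, Option 6=-16
Best worst-case = 0 → Option 5.
Row maxima: Option 1=30, Option 2=20, Option 3=24, Option 4=24, Option 5=26, Option 6=21
Best best-case = 30 → Option 1.

maximin → Option 5; maximax → Option 1 (disagree)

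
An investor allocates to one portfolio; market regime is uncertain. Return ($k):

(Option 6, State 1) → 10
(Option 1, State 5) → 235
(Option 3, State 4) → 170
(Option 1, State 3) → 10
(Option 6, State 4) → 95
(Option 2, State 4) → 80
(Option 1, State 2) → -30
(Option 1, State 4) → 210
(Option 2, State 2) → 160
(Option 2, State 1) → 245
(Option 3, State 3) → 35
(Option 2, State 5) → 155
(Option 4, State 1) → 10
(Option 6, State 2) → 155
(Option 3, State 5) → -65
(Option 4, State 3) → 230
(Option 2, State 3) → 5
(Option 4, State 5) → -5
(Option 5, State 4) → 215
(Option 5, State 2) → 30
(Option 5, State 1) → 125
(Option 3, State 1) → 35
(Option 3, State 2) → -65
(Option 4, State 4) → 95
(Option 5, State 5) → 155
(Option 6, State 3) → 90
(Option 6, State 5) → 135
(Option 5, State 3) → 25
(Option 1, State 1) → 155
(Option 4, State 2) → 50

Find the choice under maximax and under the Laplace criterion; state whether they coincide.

Row maxima: Option 1=235, Option 2=245, Option 3=170, Option 4=230, Option 5=215, Option 6=155
Best best-case = 245 → Option 2.
Row averages: Option 1=116, Option 2=129, Option 3=22, Option 4=76, Option 5=110, Option 6=97
Highest average = 129 → Option 2.

maximax → Option 2; laplace → Option 2 (agree)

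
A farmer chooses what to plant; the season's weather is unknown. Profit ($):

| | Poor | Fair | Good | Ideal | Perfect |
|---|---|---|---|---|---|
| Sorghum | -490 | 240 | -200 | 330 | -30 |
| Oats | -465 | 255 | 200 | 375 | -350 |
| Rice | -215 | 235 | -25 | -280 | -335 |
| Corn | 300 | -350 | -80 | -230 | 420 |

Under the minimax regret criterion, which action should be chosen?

Corn

Column bests: Poor=300, Fair=255, Good=200, Ideal=375, Perfect=420.
Sorghum regrets: 790, 15, 400, 45, 450 → max 790
Oats regrets: 765, 0, 0, 0, 770 → max 770
Rice regrets: 515, 20, 225, 655, 755 → max 755
Corn regrets: 0, 605, 280, 605, 0 → max 605
Smallest max regret = 605 → Corn.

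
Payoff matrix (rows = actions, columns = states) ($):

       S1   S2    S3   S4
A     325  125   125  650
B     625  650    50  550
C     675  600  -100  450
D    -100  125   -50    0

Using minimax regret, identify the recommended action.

B

Column bests: S1=675, S2=650, S3=125, S4=650.
A regrets: 350, 525, 0, 0 → max 525
B regrets: 50, 0, 75, 100 → max 100
C regrets: 0, 50, 225, 200 → max 225
D regrets: 775, 525, 175, 650 → max 775
Smallest max regret = 100 → B.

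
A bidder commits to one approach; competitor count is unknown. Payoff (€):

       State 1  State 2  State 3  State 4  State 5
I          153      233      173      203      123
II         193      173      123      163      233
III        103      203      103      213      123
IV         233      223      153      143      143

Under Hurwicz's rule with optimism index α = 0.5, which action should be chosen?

I: 0.5·233 + 0.5·123 = 178
II: 0.5·233 + 0.5·123 = 178
III: 0.5·213 + 0.5·103 = 158
IV: 0.5·233 + 0.5·143 = 188
Highest Hurwicz score = 188 → IV.

IV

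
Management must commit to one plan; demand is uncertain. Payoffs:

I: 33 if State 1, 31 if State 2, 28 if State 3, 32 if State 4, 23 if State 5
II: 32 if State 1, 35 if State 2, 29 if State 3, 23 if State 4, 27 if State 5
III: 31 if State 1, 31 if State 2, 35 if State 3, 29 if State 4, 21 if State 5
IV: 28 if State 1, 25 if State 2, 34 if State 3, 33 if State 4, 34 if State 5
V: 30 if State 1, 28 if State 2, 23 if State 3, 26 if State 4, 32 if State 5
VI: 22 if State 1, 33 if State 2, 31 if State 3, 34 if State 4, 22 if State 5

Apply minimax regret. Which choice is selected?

Column bests: State 1=33, State 2=35, State 3=35, State 4=34, State 5=34.
I regrets: 0, 4, 7, 2, 11 → max 11
II regrets: 1, 0, 6, 11, 7 → max 11
III regrets: 2, 4, 0, 5, 13 → max 13
IV regrets: 5, 10, 1, 1, 0 → max 10
V regrets: 3, 7, 12, 8, 2 → max 12
VI regrets: 11, 2, 4, 0, 12 → max 12
Smallest max regret = 10 → IV.

IV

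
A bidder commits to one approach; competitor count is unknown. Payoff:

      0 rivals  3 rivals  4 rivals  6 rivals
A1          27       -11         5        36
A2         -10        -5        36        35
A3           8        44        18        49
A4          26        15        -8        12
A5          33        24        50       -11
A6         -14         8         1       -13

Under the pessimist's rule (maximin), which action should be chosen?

Row minima: A1=-11, A2=-10, A3=8, A4=-8, A5=-11, A6=-14
Best worst-case = 8 → A3.

A3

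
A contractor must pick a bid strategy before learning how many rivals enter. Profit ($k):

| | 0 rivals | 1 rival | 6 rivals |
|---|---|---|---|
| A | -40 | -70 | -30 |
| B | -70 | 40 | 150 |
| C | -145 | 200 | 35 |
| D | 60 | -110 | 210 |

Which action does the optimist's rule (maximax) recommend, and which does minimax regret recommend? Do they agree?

maximax → D; minimax regret → B (disagree)

Row maxima: A=-30, B=150, C=200, D=210
Best best-case = 210 → D.
Column bests: 0 rivals=60, 1 rival=200, 6 rivals=210.
A regrets: 100, 270, 240 → max 270
B regrets: 130, 160, 60 → max 160
C regrets: 205, 0, 175 → max 205
D regrets: 0, 310, 0 → max 310
Smallest max regret = 160 → B.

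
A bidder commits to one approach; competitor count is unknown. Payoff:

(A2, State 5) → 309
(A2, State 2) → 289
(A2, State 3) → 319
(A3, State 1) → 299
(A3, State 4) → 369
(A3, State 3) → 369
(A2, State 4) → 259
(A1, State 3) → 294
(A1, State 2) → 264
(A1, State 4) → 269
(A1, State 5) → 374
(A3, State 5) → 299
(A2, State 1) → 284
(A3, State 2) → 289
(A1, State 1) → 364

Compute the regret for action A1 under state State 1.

Best payoff under State 1 is 364.
Regret = 364 − 364 = 0.

0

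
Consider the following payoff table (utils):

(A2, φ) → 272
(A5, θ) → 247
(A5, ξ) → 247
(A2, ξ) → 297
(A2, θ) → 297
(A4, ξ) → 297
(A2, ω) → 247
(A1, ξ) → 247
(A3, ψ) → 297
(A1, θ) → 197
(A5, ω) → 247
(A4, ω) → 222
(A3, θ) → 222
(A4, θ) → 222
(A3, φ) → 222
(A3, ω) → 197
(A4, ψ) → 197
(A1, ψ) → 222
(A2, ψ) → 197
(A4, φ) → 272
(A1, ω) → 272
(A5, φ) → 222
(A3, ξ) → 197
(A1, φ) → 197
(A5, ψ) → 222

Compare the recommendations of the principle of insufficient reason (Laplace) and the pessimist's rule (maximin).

laplace → A2; maximin → A5 (disagree)

Row averages: A1=227, A2=262, A3=227, A4=242, A5=237
Highest average = 262 → A2.
Row minima: A1=197, A2=197, A3=197, A4=197, A5=222
Best worst-case = 222 → A5.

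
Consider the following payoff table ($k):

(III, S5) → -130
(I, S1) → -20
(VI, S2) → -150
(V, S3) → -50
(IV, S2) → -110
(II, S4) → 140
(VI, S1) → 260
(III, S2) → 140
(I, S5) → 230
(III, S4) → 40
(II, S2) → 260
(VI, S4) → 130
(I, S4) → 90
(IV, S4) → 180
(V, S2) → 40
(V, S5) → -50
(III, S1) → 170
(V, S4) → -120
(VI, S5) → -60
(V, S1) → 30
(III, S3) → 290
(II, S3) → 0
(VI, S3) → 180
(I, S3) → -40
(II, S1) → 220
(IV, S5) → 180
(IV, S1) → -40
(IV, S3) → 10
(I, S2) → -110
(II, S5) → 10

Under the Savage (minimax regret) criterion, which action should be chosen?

Column bests: S1=260, S2=260, S3=290, S4=180, S5=230.
I regrets: 280, 370, 330, 90, 0 → max 370
II regrets: 40, 0, 290, 40, 220 → max 290
III regrets: 90, 120, 0, 140, 360 → max 360
IV regrets: 300, 370, 280, 0, 50 → max 370
V regrets: 230, 220, 340, 300, 280 → max 340
VI regrets: 0, 410, 110, 50, 290 → max 410
Smallest max regret = 290 → II.

II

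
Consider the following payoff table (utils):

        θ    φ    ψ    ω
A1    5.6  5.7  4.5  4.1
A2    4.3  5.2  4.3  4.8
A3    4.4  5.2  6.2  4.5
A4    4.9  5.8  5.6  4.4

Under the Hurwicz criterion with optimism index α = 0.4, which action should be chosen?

A1: 0.4·5.7 + 0.6·4.1 = 4.74
A2: 0.4·5.2 + 0.6·4.3 = 4.66
A3: 0.4·6.2 + 0.6·4.4 = 5.12
A4: 0.4·5.8 + 0.6·4.4 = 4.96
Highest Hurwicz score = 5.12 → A3.

A3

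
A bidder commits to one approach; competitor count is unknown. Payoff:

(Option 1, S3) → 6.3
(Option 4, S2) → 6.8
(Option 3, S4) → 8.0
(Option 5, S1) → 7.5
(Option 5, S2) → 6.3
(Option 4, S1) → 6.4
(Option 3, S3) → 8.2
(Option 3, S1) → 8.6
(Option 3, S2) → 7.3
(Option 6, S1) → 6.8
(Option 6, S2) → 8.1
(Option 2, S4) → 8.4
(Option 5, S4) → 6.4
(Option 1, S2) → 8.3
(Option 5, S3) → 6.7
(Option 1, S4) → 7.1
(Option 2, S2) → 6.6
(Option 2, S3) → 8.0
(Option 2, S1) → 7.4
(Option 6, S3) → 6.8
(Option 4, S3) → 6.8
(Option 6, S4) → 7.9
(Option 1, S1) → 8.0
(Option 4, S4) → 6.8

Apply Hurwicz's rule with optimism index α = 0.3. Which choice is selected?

Option 1: 0.3·8.3 + 0.7·6.3 = 6.9
Option 2: 0.3·8.4 + 0.7·6.6 = 7.14
Option 3: 0.3·8.6 + 0.7·7.3 = 7.69
Option 4: 0.3·6.8 + 0.7·6.4 = 6.52
Option 5: 0.3·7.5 + 0.7·6.3 = 6.66
Option 6: 0.3·8.1 + 0.7·6.8 = 7.19
Highest Hurwicz score = 7.69 → Option 3.

Option 3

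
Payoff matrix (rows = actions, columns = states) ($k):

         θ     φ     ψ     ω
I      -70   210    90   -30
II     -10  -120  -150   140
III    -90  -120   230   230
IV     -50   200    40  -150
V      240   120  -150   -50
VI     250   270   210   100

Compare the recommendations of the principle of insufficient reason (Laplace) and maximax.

laplace → VI; maximax → VI (agree)

Row averages: I=50, II=-35, III=62.5, IV=10, V=40, VI=207.5
Highest average = 207.5 → VI.
Row maxima: I=210, II=140, III=230, IV=200, V=240, VI=270
Best best-case = 270 → VI.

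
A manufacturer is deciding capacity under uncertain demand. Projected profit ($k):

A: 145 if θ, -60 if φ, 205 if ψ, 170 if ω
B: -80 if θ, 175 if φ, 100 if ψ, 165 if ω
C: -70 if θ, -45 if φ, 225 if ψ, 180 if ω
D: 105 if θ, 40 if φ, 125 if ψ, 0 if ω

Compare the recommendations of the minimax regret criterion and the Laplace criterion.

minimax regret → D; laplace → A (disagree)

Column bests: θ=145, φ=175, ψ=225, ω=180.
A regrets: 0, 235, 20, 10 → max 235
B regrets: 225, 0, 125, 15 → max 225
C regrets: 215, 220, 0, 0 → max 220
D regrets: 40, 135, 100, 180 → max 180
Smallest max regret = 180 → D.
Row averages: A=115, B=90, C=72.5, D=67.5
Highest average = 115 → A.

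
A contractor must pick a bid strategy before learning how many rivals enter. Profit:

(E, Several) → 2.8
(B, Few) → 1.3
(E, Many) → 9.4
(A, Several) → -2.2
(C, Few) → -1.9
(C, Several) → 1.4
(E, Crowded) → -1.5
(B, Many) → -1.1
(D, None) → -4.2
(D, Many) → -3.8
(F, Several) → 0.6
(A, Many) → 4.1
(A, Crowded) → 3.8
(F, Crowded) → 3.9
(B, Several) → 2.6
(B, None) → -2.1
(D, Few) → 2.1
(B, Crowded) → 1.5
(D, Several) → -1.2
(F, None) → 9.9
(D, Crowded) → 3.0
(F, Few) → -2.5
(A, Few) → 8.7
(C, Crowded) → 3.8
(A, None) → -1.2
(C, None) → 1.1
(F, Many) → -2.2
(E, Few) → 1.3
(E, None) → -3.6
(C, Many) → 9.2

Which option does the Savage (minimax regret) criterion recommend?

Column bests: None=9.9, Few=8.7, Several=2.8, Many=9.4, Crowded=3.9.
A regrets: 11.1, 0.0, 5.0, 5.3, 0.1 → max 11.1
B regrets: 12.0, 7.4, 0.2, 10.5, 2.4 → max 12.0
C regrets: 8.8, 10.6, 1.4, 0.2, 0.1 → max 10.6
D regrets: 14.1, 6.6, 4.0, 13.2, 0.9 → max 14.1
E regrets: 13.5, 7.4, 0.0, 0.0, 5.4 → max 13.5
F regrets: 0.0, 11.2, 2.2, 11.6, 0.0 → max 11.6
Smallest max regret = 10.6 → C.

C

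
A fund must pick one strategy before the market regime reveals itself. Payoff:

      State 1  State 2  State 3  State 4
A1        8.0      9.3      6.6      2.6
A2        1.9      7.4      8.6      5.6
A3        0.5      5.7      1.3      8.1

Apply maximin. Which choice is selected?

Row minima: A1=2.6, A2=1.9, A3=0.5
Best worst-case = 2.6 → A1.

A1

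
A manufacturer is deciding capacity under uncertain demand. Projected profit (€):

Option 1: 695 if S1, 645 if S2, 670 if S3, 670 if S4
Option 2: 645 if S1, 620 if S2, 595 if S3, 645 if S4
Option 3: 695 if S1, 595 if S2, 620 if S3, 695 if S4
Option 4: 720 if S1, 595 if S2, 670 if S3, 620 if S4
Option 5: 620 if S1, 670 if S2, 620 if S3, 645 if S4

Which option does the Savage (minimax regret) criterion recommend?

Column bests: S1=720, S2=670, S3=670, S4=695.
Option 1 regrets: 25, 25, 0, 25 → max 25
Option 2 regrets: 75, 50, 75, 50 → max 75
Option 3 regrets: 25, 75, 50, 0 → max 75
Option 4 regrets: 0, 75, 0, 75 → max 75
Option 5 regrets: 100, 0, 50, 50 → max 100
Smallest max regret = 25 → Option 1.

Option 1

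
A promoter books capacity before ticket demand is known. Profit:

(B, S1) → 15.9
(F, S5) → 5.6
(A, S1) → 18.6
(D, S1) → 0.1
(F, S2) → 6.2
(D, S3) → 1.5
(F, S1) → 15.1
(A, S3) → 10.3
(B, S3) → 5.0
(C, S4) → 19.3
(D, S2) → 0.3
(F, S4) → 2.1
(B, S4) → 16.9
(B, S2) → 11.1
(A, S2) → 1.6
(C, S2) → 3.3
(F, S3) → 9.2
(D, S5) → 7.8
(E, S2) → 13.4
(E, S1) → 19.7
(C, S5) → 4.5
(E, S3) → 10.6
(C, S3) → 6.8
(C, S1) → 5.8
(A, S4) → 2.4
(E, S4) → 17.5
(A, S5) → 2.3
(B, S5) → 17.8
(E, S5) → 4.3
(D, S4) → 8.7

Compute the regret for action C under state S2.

Best payoff under S2 is 13.4.
Regret = 13.4 − 3.3 = 10.1.

10.1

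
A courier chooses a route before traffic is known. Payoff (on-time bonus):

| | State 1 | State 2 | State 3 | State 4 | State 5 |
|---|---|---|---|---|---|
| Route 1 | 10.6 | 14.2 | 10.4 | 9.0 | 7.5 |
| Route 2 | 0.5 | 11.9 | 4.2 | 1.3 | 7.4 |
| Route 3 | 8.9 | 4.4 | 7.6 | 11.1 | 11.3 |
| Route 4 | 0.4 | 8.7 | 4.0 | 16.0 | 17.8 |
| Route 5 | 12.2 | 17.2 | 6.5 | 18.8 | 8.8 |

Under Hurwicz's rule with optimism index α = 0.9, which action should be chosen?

Route 5

Route 1: 0.9·14.2 + 0.1·7.5 = 13.53
Route 2: 0.9·11.9 + 0.1·0.5 = 10.76
Route 3: 0.9·11.3 + 0.1·4.4 = 10.61
Route 4: 0.9·17.8 + 0.1·0.4 = 16.06
Route 5: 0.9·18.8 + 0.1·6.5 = 17.57
Highest Hurwicz score = 17.57 → Route 5.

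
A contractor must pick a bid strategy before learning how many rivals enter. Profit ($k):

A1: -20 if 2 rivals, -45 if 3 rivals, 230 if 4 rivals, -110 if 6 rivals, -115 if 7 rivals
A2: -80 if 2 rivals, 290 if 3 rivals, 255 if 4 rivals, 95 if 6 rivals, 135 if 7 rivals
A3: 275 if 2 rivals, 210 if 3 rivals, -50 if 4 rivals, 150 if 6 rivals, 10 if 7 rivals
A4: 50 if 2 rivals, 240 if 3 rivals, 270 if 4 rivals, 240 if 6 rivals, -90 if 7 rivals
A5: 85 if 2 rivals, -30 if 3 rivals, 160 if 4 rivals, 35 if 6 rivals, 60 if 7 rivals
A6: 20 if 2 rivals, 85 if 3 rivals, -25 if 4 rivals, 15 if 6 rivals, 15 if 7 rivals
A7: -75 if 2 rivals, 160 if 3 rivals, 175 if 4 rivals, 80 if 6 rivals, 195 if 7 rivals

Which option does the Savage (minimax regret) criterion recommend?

Column bests: 2 rivals=275, 3 rivals=290, 4 rivals=270, 6 rivals=240, 7 rivals=195.
A1 regrets: 295, 335, 40, 350, 310 → max 350
A2 regrets: 355, 0, 15, 145, 60 → max 355
A3 regrets: 0, 80, 320, 90, 185 → max 320
A4 regrets: 225, 50, 0, 0, 285 → max 285
A5 regrets: 190, 320, 110, 205, 135 → max 320
A6 regrets: 255, 205, 295, 225, 180 → max 295
A7 regrets: 350, 130, 95, 160, 0 → max 350
Smallest max regret = 285 → A4.

A4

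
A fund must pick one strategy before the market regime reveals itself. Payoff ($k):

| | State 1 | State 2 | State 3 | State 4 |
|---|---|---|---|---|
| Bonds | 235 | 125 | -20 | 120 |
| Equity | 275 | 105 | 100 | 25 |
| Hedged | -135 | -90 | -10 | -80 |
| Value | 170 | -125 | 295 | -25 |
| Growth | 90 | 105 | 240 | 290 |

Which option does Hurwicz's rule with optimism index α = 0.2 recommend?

Bonds: 0.2·235 + 0.8·(-20) = 31
Equity: 0.2·275 + 0.8·25 = 75
Hedged: 0.2·(-10) + 0.8·(-135) = -110
Value: 0.2·295 + 0.8·(-125) = -41
Growth: 0.2·290 + 0.8·90 = 130
Highest Hurwicz score = 130 → Growth.

Growth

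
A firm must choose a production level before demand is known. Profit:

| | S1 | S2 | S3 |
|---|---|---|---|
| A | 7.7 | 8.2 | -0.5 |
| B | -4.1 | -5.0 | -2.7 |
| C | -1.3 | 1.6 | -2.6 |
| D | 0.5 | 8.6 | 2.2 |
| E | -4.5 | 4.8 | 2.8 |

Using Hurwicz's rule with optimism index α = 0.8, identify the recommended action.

A: 0.8·8.2 + 0.2·(-0.5) = 6.46
B: 0.8·(-2.7) + 0.2·(-5.0) = -3.16
C: 0.8·1.6 + 0.2·(-2.6) = 0.76
D: 0.8·8.6 + 0.2·0.5 = 6.98
E: 0.8·4.8 + 0.2·(-4.5) = 2.94
Highest Hurwicz score = 6.98 → D.

D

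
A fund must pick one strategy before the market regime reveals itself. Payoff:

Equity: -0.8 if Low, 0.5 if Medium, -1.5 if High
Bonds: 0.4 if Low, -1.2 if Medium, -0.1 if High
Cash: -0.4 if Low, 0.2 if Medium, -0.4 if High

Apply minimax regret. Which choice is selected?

Cash

Column bests: Low=0.4, Medium=0.5, High=-0.1.
Equity regrets: 1.2, 0.0, 1.4 → max 1.4
Bonds regrets: 0.0, 1.7, 0.0 → max 1.7
Cash regrets: 0.8, 0.3, 0.3 → max 0.8
Smallest max regret = 0.8 → Cash.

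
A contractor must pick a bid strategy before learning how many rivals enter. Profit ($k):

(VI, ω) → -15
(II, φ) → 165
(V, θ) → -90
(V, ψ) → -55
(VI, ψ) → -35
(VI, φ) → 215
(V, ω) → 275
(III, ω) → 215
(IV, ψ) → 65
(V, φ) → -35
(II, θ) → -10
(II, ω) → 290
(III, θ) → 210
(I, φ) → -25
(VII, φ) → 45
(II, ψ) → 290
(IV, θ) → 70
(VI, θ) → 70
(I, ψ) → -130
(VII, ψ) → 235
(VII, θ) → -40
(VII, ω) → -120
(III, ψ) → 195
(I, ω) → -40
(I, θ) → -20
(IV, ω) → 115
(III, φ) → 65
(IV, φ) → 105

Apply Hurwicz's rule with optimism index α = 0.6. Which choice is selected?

II

I: 0.6·(-20) + 0.4·(-130) = -64
II: 0.6·290 + 0.4·(-10) = 170
III: 0.6·215 + 0.4·65 = 155
IV: 0.6·115 + 0.4·65 = 95
V: 0.6·275 + 0.4·(-90) = 129
VI: 0.6·215 + 0.4·(-35) = 115
VII: 0.6·235 + 0.4·(-120) = 93
Highest Hurwicz score = 170 → II.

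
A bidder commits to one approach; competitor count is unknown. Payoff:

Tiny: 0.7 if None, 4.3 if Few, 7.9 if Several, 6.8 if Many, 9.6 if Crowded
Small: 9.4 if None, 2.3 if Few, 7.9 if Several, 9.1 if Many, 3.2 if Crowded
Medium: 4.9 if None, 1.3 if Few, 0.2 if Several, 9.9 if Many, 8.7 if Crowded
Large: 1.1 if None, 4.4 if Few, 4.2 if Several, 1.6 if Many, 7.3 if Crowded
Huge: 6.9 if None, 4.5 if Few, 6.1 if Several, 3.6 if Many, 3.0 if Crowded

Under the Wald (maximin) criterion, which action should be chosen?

Row minima: Tiny=0.7, Small=2.3, Medium=0.2, Large=1.1, Huge=3.0
Best worst-case = 3.0 → Huge.

Huge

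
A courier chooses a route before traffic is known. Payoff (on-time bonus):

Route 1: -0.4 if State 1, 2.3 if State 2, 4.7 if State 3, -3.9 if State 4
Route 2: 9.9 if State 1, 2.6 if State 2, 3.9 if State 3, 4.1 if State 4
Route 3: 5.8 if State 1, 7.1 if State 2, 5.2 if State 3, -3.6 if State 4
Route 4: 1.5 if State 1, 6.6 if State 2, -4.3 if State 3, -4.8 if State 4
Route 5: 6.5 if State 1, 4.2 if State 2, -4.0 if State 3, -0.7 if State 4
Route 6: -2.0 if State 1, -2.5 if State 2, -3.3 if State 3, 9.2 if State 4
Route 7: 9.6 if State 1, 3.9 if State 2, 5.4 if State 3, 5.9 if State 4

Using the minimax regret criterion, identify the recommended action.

Route 7

Column bests: State 1=9.9, State 2=7.1, State 3=5.4, State 4=9.2.
Route 1 regrets: 10.3, 4.8, 0.7, 13.1 → max 13.1
Route 2 regrets: 0.0, 4.5, 1.5, 5.1 → max 5.1
Route 3 regrets: 4.1, 0.0, 0.2, 12.8 → max 12.8
Route 4 regrets: 8.4, 0.5, 9.7, 14.0 → max 14.0
Route 5 regrets: 3.4, 2.9, 9.4, 9.9 → max 9.9
Route 6 regrets: 11.9, 9.6, 8.7, 0.0 → max 11.9
Route 7 regrets: 0.3, 3.2, 0.0, 3.3 → max 3.3
Smallest max regret = 3.3 → Route 7.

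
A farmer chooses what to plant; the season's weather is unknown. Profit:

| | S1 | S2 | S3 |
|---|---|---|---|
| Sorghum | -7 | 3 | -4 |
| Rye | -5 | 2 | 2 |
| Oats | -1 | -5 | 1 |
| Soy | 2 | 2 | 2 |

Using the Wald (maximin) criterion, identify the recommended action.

Soy

Row minima: Sorghum=-7, Rye=-5, Oats=-5, Soy=2
Best worst-case = 2 → Soy.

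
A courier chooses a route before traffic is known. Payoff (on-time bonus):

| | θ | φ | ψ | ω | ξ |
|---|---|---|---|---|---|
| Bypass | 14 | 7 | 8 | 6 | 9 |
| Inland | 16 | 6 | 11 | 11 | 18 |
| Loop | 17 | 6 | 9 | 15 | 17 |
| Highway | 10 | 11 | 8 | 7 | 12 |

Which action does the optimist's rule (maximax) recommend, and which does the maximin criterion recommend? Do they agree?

Row maxima: Bypass=14, Inland=18, Loop=17, Highway=12
Best best-case = 18 → Inland.
Row minima: Bypass=6, Inland=6, Loop=6, Highway=7
Best worst-case = 7 → Highway.

maximax → Inland; maximin → Highway (disagree)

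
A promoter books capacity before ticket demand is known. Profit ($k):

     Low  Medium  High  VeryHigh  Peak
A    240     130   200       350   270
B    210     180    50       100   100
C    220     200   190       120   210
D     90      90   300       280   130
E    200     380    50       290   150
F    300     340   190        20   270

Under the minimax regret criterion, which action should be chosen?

C

Column bests: Low=300, Medium=380, High=300, VeryHigh=350, Peak=270.
A regrets: 60, 250, 100, 0, 0 → max 250
B regrets: 90, 200, 250, 250, 170 → max 250
C regrets: 80, 180, 110, 230, 60 → max 230
D regrets: 210, 290, 0, 70, 140 → max 290
E regrets: 100, 0, 250, 60, 120 → max 250
F regrets: 0, 40, 110, 330, 0 → max 330
Smallest max regret = 230 → C.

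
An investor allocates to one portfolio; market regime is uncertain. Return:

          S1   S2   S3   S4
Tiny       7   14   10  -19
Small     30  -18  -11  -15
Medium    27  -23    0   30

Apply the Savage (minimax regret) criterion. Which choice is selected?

Medium

Column bests: S1=30, S2=14, S3=10, S4=30.
Tiny regrets: 23, 0, 0, 49 → max 49
Small regrets: 0, 32, 21, 45 → max 45
Medium regrets: 3, 37, 10, 0 → max 37
Smallest max regret = 37 → Medium.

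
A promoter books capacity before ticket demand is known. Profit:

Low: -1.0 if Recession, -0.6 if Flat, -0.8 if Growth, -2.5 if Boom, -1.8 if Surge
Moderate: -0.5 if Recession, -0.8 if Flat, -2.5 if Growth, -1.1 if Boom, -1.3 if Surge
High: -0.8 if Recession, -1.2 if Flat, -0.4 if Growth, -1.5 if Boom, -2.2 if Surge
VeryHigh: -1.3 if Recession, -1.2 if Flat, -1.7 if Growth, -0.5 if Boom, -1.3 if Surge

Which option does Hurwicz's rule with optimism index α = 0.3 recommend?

Low: 0.3·(-0.6) + 0.7·(-2.5) = -1.93
Moderate: 0.3·(-0.5) + 0.7·(-2.5) = -1.9
High: 0.3·(-0.4) + 0.7·(-2.2) = -1.66
VeryHigh: 0.3·(-0.5) + 0.7·(-1.7) = -1.34
Highest Hurwicz score = -1.34 → VeryHigh.

VeryHigh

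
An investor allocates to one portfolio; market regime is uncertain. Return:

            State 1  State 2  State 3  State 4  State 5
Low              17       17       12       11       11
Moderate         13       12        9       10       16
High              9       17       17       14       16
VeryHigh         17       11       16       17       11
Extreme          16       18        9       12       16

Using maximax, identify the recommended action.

Row maxima: Low=17, Moderate=16, High=17, VeryHigh=17, Extreme=18
Best best-case = 18 → Extreme.

Extreme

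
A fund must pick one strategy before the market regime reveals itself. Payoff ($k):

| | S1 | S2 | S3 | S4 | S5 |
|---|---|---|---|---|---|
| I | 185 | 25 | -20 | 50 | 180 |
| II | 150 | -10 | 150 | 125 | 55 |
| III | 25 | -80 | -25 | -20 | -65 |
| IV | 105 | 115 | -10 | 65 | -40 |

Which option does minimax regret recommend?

II

Column bests: S1=185, S2=115, S3=150, S4=125, S5=180.
I regrets: 0, 90, 170, 75, 0 → max 170
II regrets: 35, 125, 0, 0, 125 → max 125
III regrets: 160, 195, 175, 145, 245 → max 245
IV regrets: 80, 0, 160, 60, 220 → max 220
Smallest max regret = 125 → II.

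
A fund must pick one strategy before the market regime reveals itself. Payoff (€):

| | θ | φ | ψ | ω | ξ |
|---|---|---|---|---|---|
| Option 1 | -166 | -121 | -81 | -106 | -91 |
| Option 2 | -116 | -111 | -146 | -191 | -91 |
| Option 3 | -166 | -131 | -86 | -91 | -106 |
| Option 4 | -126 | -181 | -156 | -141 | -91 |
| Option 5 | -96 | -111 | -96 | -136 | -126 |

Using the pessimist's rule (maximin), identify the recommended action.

Option 5

Row minima: Option 1=-166, Option 2=-191, Option 3=-166, Option 4=-181, Option 5=-136
Best worst-case = -136 → Option 5.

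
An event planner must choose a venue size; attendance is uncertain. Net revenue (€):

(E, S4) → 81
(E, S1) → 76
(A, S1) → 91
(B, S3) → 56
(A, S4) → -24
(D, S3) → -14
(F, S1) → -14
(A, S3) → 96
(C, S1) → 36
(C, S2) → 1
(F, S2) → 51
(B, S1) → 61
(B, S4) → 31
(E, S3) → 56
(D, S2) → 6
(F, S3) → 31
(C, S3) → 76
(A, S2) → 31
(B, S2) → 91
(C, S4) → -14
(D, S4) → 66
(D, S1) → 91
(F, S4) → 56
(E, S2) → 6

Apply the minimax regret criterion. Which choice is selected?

Column bests: S1=91, S2=91, S3=96, S4=81.
A regrets: 0, 60, 0, 105 → max 105
B regrets: 30, 0, 40, 50 → max 50
C regrets: 55, 90, 20, 95 → max 95
D regrets: 0, 85, 110, 15 → max 110
E regrets: 15, 85, 40, 0 → max 85
F regrets: 105, 40, 65, 25 → max 105
Smallest max regret = 50 → B.

B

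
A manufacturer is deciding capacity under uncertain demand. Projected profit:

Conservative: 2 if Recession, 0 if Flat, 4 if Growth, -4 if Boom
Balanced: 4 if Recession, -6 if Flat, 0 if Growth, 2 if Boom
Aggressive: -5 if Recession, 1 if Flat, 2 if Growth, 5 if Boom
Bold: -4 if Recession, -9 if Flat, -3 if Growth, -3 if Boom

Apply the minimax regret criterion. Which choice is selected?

Column bests: Recession=4, Flat=1, Growth=4, Boom=5.
Conservative regrets: 2, 1, 0, 9 → max 9
Balanced regrets: 0, 7, 4, 3 → max 7
Aggressive regrets: 9, 0, 2, 0 → max 9
Bold regrets: 8, 10, 7, 8 → max 10
Smallest max regret = 7 → Balanced.

Balanced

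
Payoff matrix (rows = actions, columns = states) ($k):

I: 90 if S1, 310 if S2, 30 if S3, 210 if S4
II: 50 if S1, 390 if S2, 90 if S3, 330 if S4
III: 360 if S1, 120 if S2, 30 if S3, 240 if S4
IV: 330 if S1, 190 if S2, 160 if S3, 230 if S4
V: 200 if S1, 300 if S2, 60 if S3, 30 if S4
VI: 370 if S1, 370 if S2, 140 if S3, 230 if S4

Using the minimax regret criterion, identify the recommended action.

VI

Column bests: S1=370, S2=390, S3=160, S4=330.
I regrets: 280, 80, 130, 120 → max 280
II regrets: 320, 0, 70, 0 → max 320
III regrets: 10, 270, 130, 90 → max 270
IV regrets: 40, 200, 0, 100 → max 200
V regrets: 170, 90, 100, 300 → max 300
VI regrets: 0, 20, 20, 100 → max 100
Smallest max regret = 100 → VI.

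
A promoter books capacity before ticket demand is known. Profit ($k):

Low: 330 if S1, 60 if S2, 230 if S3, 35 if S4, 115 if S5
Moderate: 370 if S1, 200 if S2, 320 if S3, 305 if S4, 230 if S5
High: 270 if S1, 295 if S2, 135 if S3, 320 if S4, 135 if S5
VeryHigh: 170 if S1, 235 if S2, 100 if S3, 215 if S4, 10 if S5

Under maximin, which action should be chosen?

Moderate

Row minima: Low=35, Moderate=200, High=135, VeryHigh=10
Best worst-case = 200 → Moderate.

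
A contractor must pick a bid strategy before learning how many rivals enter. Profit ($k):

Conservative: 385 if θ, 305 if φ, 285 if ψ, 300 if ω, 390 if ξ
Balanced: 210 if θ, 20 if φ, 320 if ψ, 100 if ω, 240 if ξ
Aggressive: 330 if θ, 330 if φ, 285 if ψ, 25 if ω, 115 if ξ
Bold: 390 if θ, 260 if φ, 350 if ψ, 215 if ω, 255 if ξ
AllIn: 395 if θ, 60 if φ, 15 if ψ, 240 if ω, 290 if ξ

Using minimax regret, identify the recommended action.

Column bests: θ=395, φ=330, ψ=350, ω=300, ξ=390.
Conservative regrets: 10, 25, 65, 0, 0 → max 65
Balanced regrets: 185, 310, 30, 200, 150 → max 310
Aggressive regrets: 65, 0, 65, 275, 275 → max 275
Bold regrets: 5, 70, 0, 85, 135 → max 135
AllIn regrets: 0, 270, 335, 60, 100 → max 335
Smallest max regret = 65 → Conservative.

Conservative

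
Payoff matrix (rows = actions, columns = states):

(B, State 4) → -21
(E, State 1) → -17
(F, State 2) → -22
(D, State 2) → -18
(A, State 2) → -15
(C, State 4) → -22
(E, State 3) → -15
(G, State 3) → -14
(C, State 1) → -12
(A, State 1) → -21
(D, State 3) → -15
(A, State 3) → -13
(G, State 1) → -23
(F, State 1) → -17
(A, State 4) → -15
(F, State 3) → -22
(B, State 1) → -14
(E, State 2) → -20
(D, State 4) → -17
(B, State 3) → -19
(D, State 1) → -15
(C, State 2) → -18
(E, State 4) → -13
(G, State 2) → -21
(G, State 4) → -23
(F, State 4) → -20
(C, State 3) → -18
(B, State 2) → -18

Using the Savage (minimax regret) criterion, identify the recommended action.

Column bests: State 1=-12, State 2=-15, State 3=-13, State 4=-13.
A regrets: 9, 0, 0, 2 → max 9
B regrets: 2, 3, 6, 8 → max 8
C regrets: 0, 3, 5, 9 → max 9
D regrets: 3, 3, 2, 4 → max 4
E regrets: 5, 5, 2, 0 → max 5
F regrets: 5, 7, 9, 7 → max 9
G regrets: 11, 6, 1, 10 → max 11
Smallest max regret = 4 → D.

D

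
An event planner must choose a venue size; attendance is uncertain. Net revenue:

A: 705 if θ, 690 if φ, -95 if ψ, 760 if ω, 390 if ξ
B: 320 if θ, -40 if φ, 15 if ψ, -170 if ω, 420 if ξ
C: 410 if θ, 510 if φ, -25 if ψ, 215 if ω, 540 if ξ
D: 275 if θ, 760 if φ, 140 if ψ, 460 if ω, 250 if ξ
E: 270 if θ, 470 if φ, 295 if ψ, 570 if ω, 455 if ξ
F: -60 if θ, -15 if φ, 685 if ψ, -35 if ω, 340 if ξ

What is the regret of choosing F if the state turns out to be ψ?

Best payoff under ψ is 685.
Regret = 685 − 685 = 0.

0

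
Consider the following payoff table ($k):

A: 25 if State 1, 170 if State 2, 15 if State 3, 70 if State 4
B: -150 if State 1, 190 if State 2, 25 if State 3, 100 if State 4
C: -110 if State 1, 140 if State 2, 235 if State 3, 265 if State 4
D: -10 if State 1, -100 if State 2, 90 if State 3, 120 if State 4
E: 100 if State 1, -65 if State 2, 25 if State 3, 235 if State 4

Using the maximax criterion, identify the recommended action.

C

Row maxima: A=170, B=190, C=265, D=120, E=235
Best best-case = 265 → C.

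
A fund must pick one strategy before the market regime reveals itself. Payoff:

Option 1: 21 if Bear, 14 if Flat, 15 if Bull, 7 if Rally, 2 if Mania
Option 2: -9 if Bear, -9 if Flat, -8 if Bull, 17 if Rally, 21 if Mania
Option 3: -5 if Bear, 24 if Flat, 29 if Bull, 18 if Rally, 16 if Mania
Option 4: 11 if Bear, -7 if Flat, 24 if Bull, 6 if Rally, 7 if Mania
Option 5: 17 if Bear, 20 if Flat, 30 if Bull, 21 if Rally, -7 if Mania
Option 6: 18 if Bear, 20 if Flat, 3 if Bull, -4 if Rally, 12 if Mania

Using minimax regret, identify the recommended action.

Column bests: Bear=21, Flat=24, Bull=30, Rally=21, Mania=21.
Option 1 regrets: 0, 10, 15, 14, 19 → max 19
Option 2 regrets: 30, 33, 38, 4, 0 → max 38
Option 3 regrets: 26, 0, 1, 3, 5 → max 26
Option 4 regrets: 10, 31, 6, 15, 14 → max 31
Option 5 regrets: 4, 4, 0, 0, 28 → max 28
Option 6 regrets: 3, 4, 27, 25, 9 → max 27
Smallest max regret = 19 → Option 1.

Option 1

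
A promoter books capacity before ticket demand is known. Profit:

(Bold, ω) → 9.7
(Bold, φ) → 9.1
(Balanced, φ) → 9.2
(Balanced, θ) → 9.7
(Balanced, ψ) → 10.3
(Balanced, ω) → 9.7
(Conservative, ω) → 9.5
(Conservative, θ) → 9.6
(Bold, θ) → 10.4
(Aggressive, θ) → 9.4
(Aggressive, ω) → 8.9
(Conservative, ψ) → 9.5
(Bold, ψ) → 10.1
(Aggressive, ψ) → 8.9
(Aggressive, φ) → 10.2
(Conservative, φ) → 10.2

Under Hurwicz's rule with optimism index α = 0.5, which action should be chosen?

Conservative

Conservative: 0.5·10.2 + 0.5·9.5 = 9.85
Balanced: 0.5·10.3 + 0.5·9.2 = 9.75
Aggressive: 0.5·10.2 + 0.5·8.9 = 9.55
Bold: 0.5·10.4 + 0.5·9.1 = 9.75
Highest Hurwicz score = 9.85 → Conservative.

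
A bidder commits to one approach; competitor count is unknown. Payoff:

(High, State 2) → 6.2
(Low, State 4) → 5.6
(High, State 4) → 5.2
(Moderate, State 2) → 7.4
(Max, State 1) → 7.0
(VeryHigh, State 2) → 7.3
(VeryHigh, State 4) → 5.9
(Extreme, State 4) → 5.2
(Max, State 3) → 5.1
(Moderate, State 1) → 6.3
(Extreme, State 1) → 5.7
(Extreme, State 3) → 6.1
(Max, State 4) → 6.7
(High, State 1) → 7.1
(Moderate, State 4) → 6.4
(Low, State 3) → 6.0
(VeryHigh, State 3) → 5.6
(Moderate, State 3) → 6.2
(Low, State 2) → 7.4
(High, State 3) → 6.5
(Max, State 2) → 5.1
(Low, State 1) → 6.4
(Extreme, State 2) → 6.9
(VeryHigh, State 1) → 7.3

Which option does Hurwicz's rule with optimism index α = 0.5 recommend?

Low: 0.5·7.4 + 0.5·5.6 = 6.5
Moderate: 0.5·7.4 + 0.5·6.2 = 6.8
High: 0.5·7.1 + 0.5·5.2 = 6.15
VeryHigh: 0.5·7.3 + 0.5·5.6 = 6.45
Extreme: 0.5·6.9 + 0.5·5.2 = 6.05
Max: 0.5·7.0 + 0.5·5.1 = 6.05
Highest Hurwicz score = 6.8 → Moderate.

Moderate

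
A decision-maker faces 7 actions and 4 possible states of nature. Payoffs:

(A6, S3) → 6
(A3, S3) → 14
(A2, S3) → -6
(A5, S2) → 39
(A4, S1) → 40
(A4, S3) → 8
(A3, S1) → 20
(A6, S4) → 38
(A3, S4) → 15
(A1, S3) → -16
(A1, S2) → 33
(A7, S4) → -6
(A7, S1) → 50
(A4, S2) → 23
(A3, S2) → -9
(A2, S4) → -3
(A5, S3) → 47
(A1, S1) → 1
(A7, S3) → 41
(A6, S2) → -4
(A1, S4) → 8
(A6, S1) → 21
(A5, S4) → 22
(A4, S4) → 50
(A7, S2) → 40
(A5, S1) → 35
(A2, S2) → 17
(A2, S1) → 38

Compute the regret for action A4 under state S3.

Best payoff under S3 is 47.
Regret = 47 − 8 = 39.

39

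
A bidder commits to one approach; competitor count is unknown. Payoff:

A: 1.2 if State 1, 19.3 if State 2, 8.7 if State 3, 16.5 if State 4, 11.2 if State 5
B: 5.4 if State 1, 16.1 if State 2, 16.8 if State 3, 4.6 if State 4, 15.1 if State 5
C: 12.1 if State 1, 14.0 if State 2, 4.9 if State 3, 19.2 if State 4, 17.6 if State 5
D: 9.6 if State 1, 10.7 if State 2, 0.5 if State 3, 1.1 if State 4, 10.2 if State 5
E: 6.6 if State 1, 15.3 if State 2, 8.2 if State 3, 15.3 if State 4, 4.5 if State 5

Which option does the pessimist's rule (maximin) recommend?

C

Row minima: A=1.2, B=4.6, C=4.9, D=0.5, E=4.5
Best worst-case = 4.9 → C.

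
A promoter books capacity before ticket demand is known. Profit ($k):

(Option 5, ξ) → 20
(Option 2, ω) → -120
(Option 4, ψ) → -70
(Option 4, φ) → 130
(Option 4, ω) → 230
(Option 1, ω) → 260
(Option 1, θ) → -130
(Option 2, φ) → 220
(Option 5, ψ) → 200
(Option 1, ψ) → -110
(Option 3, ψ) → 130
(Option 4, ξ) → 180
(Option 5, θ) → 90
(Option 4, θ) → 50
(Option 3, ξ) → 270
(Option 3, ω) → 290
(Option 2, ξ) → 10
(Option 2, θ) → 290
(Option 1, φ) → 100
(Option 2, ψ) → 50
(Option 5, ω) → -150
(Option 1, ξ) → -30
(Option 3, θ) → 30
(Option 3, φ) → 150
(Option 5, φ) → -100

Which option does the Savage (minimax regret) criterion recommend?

Column bests: θ=290, φ=220, ψ=200, ω=290, ξ=270.
Option 1 regrets: 420, 120, 310, 30, 300 → max 420
Option 2 regrets: 0, 0, 150, 410, 260 → max 410
Option 3 regrets: 260, 70, 70, 0, 0 → max 260
Option 4 regrets: 240, 90, 270, 60, 90 → max 270
Option 5 regrets: 200, 320, 0, 440, 250 → max 440
Smallest max regret = 260 → Option 3.

Option 3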